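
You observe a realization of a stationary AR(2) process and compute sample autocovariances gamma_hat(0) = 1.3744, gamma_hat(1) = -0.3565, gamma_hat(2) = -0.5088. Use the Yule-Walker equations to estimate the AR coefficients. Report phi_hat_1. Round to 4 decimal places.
\hat\phi_{1} = -0.3810

The Yule-Walker equations for an AR(p) process read, in matrix form,
  Gamma_p phi = r_p,   with   (Gamma_p)_{ij} = gamma(|i - j|),
                       (r_p)_i = gamma(i),   i,j = 1..p.
Substitute the sample gammas (Toeplitz matrix and right-hand side of size 2):
  Gamma_p = [[1.3744, -0.3565], [-0.3565, 1.3744]]
  r_p     = [-0.3565, -0.5088]
Written out:
  1.3744 phi_1 - 0.3565 phi_2 = -0.3565
  -0.3565 phi_1 + 1.3744 phi_2 = -0.5088
Solve by Cramer's rule:
  det = gamma(0)^2 - gamma(1)^2 = (1.3744)^2 - (-0.3565)^2 = 1.88897536 - 0.12709225 = 1.76188311
  phi_hat_1 = [gamma(1) gamma(0) - gamma(1) gamma(2)] / det = [(-0.3565)(1.3744) - (-0.3565)(-0.5088)] / 1.76188311 = -0.6713608 / 1.76188311 = -0.381
  phi_hat_2 = [gamma(0) gamma(2) - gamma(1)^2] / det = [(1.3744)(-0.5088) - (-0.3565)^2] / 1.76188311 = -0.82638697 / 1.76188311 = -0.469
So phi_hat = [-0.3810, -0.4690].
Therefore phi_hat_1 = -0.3810.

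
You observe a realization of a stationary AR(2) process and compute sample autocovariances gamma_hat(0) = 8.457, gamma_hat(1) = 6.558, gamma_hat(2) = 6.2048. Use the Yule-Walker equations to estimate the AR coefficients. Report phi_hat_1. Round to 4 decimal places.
\hat\phi_{1} = 0.5180

The Yule-Walker equations for an AR(p) process read, in matrix form,
  Gamma_p phi = r_p,   with   (Gamma_p)_{ij} = gamma(|i - j|),
                       (r_p)_i = gamma(i),   i,j = 1..p.
Substitute the sample gammas (Toeplitz matrix and right-hand side of size 2):
  Gamma_p = [[8.457, 6.558], [6.558, 8.457]]
  r_p     = [6.558, 6.2048]
Written out:
  8.457 phi_1 + 6.558 phi_2 = 6.558
  6.558 phi_1 + 8.457 phi_2 = 6.2048
Solve by Cramer's rule:
  det = gamma(0)^2 - gamma(1)^2 = (8.457)^2 - (6.558)^2 = 71.520849 - 43.007364 = 28.513485
  phi_hat_1 = [gamma(1) gamma(0) - gamma(1) gamma(2)] / det = [(6.558)(8.457) - (6.558)(6.2048)] / 28.513485 = 14.7699276 / 28.513485 = 0.518
  phi_hat_2 = [gamma(0) gamma(2) - gamma(1)^2] / det = [(8.457)(6.2048) - (6.558)^2] / 28.513485 = 9.4666296 / 28.513485 = 0.332
So phi_hat = [0.5180, 0.3320].
Therefore phi_hat_1 = 0.5180.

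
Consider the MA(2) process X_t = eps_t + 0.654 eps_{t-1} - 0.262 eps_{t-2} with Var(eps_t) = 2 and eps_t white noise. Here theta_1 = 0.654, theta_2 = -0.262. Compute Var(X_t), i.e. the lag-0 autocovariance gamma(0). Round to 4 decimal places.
\gamma(0) = 2.9927

For an MA(q) process X_t = eps_t + sum_i theta_i eps_{t-i} with
Var(eps_t) = sigma^2, the variance is
  gamma(0) = sigma^2 * (1 + sum_i theta_i^2).
  sum_i theta_i^2 = (0.654)^2 + (-0.262)^2 = 0.427716 + 0.068644 = 0.49636.
  gamma(0) = 2 * (1 + 0.49636) = 2 * 1.49636 = 2.99272, which rounds to 2.9927.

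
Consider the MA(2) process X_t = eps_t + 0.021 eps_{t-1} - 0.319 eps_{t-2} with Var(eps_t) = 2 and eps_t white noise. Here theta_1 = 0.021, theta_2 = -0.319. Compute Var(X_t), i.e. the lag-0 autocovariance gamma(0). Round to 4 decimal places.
\gamma(0) = 2.2044

For an MA(q) process X_t = eps_t + sum_i theta_i eps_{t-i} with
Var(eps_t) = sigma^2, the variance is
  gamma(0) = sigma^2 * (1 + sum_i theta_i^2).
  sum_i theta_i^2 = (0.021)^2 + (-0.319)^2 = 0.000441 + 0.101761 = 0.102202.
  gamma(0) = 2 * (1 + 0.102202) = 2 * 1.102202 = 2.204404, which rounds to 2.2044.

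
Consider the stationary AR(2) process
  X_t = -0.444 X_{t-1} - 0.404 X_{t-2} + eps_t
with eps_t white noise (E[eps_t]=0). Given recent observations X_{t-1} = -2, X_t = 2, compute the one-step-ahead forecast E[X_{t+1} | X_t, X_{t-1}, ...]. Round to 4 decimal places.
E[X_{t+1} \mid \mathcal F_t] = -0.0800

For an AR(p) model X_t = c + sum_i phi_i X_{t-i} + eps_t, the
one-step-ahead conditional mean is
  E[X_{t+1} | X_t, ...] = c + sum_i phi_i X_{t+1-i}.
Substitute known values:
  E[X_{t+1} | ...] = (-0.444) * (2) + (-0.404) * (-2)
                   = -0.0800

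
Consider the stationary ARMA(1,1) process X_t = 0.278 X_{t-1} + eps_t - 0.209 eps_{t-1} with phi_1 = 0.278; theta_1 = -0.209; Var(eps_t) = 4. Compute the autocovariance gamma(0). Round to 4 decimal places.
\gamma(0) = 4.0206

Multiply the model equation by X_{t-k} and take expectations. With theta_0 = psi_0 = 1 and psi_j the MA(infinity) weights, this gives
  gamma(k) - sum_i phi_i gamma(k-i) = c_k,
  c_k = sigma^2 * sum_{j=k..q} theta_j psi_{j-k}   (c_k = 0 for k > q),
using gamma(-m) = gamma(m).
psi-weights needed (psi_j = theta_j + sum_i phi_i psi_{j-i}):
  psi_1 = theta_1 + phi_1 = -0.209 + (0.278) = 0.069
Right-hand sides:
  c_0 = sigma^2 (1 + theta_1 psi_1) = 4 * (1 + (-0.209)(0.069)) = 4 * 0.985579 = 3.942316
  c_1 = sigma^2 theta_1 = 4 * (-0.209) = -0.836
  c_2 = 0
Equations for k = 0 and k = 1 (AR order 1):
  gamma(0) = phi_1 gamma(1) + c_0
  gamma(1) = phi_1 gamma(0) + c_1
Substituting the second into the first: gamma(0) (1 - phi_1^2) = c_0 + phi_1 c_1, so
  gamma(0) = (c_0 + phi_1 c_1) / (1 - phi_1^2) = (3.942316 + (0.278)(-0.836)) / (1 - (0.278)^2) = 3.709908 / 0.922716 = 4.020639.
Therefore gamma(0) = 4.0206 (to 4 decimal places).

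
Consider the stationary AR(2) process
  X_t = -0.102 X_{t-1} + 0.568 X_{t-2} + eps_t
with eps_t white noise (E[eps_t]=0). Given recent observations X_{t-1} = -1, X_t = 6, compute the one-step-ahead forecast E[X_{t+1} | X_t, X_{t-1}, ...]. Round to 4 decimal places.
E[X_{t+1} \mid \mathcal F_t] = -1.1800

For an AR(p) model X_t = c + sum_i phi_i X_{t-i} + eps_t, the
one-step-ahead conditional mean is
  E[X_{t+1} | X_t, ...] = c + sum_i phi_i X_{t+1-i}.
Substitute known values:
  E[X_{t+1} | ...] = (-0.102) * (6) + (0.568) * (-1)
                   = -1.1800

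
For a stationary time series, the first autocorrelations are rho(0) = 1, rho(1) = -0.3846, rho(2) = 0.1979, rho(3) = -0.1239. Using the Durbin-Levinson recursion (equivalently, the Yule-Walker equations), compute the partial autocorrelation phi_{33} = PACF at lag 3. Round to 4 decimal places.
\phi_{33} = -0.0350

The PACF at lag k is phi_{kk}, the last component of the solution
to the Yule-Walker system G_k phi = r_k where
  (G_k)_{ij} = rho(|i - j|), (r_k)_i = rho(i), i,j = 1..k.
Equivalently, Durbin-Levinson gives phi_{kk} iteratively:
  phi_{11} = rho(1)
  phi_{kk} = [rho(k) - sum_{j=1..k-1} phi_{k-1,j} rho(k-j)]
            / [1 - sum_{j=1..k-1} phi_{k-1,j} rho(j)],
  phi_{k,j} = phi_{k-1,j} - phi_{kk} phi_{k-1,k-j},  j = 1..k-1.
Step k = 1:
  phi_11 = rho(1) = -0.3846.
Step k = 2:
  phi_22 = [rho(2) - phi_11 rho(1)] / [1 - phi_11 rho(1)] = [0.1979 - (-0.3846)(-0.3846)] / [1 - (-0.3846)(-0.3846)]
         = 0.04998284 / 0.85208284 = 0.05866.
  Update: phi_21 = phi_11 - phi_22 phi_11 = -0.3846 - (0.05866)(-0.3846) = -0.36204.
Step k = 3:
  phi_33 = [rho(3) - phi_21 rho(2) - phi_22 rho(1)] / [1 - phi_21 rho(1) - phi_22 rho(2)]
    numerator   = -0.1239 - (-0.36204)(0.1979) - (0.05866)(-0.3846) = -0.0296919
    denominator = 1 - (-0.36204)(-0.3846) - (0.05866)(0.1979) = 0.84915087
  phi_33 = -0.0296919 / 0.84915087 = -0.035.
Therefore phi_{33} = -0.0350.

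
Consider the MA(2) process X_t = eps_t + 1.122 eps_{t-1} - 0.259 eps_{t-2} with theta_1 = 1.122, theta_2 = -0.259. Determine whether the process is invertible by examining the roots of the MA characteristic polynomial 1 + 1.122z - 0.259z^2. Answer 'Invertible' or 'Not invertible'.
\text{Not invertible}

The MA(q) characteristic polynomial is P(z) = 1 + 1.122z - 0.259z^2.
Invertibility requires all roots to lie outside the unit circle, i.e. |z| > 1 for every root.
Set 1 + (1.122) z + (-0.259) z^2 = 0, i.e. a z^2 + b z + c = 0 with a = -0.259, b = 1.122, c = 1.
Discriminant D = b^2 - 4ac = (1.122)^2 - 4*(-0.259)*1 = 1.258884 - (-1.036) = 2.294884.
D >= 0, so the roots are real: z = (-b +/- sqrt(D)) / (2a) = (-1.122 +/- 1.514887) / (-0.518).
  z_1 = (-1.122 + 1.514887) / (-0.518) = -0.7585,   |z_1| = 0.7585.
  z_2 = (-1.122 - 1.514887) / (-0.518) = 5.0905,   |z_2| = 5.0905.
Moduli of all roots: 0.7585, 5.0905.
All moduli strictly greater than 1? No.
Verdict: Not invertible.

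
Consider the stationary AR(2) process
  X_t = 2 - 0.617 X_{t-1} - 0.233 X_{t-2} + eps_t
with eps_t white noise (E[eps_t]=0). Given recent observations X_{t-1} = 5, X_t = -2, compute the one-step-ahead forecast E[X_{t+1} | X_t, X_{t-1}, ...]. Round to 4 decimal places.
E[X_{t+1} \mid \mathcal F_t] = 2.0690

For an AR(p) model X_t = c + sum_i phi_i X_{t-i} + eps_t, the
one-step-ahead conditional mean is
  E[X_{t+1} | X_t, ...] = c + sum_i phi_i X_{t+1-i}.
Substitute known values:
  E[X_{t+1} | ...] = 2 + (-0.617) * (-2) + (-0.233) * (5)
                   = 2.0690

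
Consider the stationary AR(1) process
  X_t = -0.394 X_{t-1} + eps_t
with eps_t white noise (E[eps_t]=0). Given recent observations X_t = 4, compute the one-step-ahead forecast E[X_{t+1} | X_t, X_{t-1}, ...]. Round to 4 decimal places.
E[X_{t+1} \mid \mathcal F_t] = -1.5760

For an AR(p) model X_t = c + sum_i phi_i X_{t-i} + eps_t, the
one-step-ahead conditional mean is
  E[X_{t+1} | X_t, ...] = c + sum_i phi_i X_{t+1-i}.
Substitute known values:
  E[X_{t+1} | ...] = (-0.394) * (4)
                   = -1.5760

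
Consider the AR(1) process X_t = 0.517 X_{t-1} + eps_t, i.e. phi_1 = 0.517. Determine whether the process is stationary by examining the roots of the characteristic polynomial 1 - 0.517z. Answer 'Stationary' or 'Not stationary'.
\text{Stationary}

The AR(p) characteristic polynomial is P(z) = 1 - 0.517z.
Stationarity requires all roots to lie outside the unit circle, i.e. |z| > 1 for every root.
This is linear in z: 1 + (-0.517) z = 0  =>  z = -1/(-0.517) = 1.934236,  |z| = 1.934236.
Moduli of all roots: 1.9342.
All moduli strictly greater than 1? Yes.
Verdict: Stationary.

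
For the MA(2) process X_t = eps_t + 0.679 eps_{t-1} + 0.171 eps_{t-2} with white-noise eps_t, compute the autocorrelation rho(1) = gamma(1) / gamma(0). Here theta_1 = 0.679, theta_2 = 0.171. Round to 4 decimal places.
\rho(1) = 0.5335

For an MA(q) process with theta_0 = 1, the autocovariance is
  gamma(k) = sigma^2 * sum_{i=0..q-k} theta_i * theta_{i+k},
and rho(k) = gamma(k) / gamma(0). Sigma^2 cancels.
  numerator   = (1)*(0.679) + (0.679)*(0.171) = 0.795109.
  denominator = (1)^2 + (0.679)^2 + (0.171)^2 = 1.490282.
  rho(1) = 0.795109 / 1.490282 = 0.5335.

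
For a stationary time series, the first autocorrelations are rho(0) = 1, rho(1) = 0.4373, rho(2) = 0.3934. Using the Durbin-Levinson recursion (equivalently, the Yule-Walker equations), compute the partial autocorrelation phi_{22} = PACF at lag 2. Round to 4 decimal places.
\phi_{22} = 0.2500

The PACF at lag k is phi_{kk}, the last component of the solution
to the Yule-Walker system G_k phi = r_k where
  (G_k)_{ij} = rho(|i - j|), (r_k)_i = rho(i), i,j = 1..k.
Equivalently, Durbin-Levinson gives phi_{kk} iteratively:
  phi_{11} = rho(1)
  phi_{kk} = [rho(k) - sum_{j=1..k-1} phi_{k-1,j} rho(k-j)]
            / [1 - sum_{j=1..k-1} phi_{k-1,j} rho(j)],
  phi_{k,j} = phi_{k-1,j} - phi_{kk} phi_{k-1,k-j},  j = 1..k-1.
Step k = 1:
  phi_11 = rho(1) = 0.4373.
Step k = 2:
  phi_22 = [rho(2) - phi_11 rho(1)] / [1 - phi_11 rho(1)] = [0.3934 - (0.4373)(0.4373)] / [1 - (0.4373)(0.4373)]
         = 0.20216871 / 0.80876871 = 0.25.
Therefore phi_{22} = 0.2500.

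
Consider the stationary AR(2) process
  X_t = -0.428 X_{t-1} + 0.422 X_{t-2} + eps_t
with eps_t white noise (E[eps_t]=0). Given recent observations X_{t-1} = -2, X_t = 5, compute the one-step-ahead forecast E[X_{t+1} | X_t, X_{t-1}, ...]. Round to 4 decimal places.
E[X_{t+1} \mid \mathcal F_t] = -2.9840

For an AR(p) model X_t = c + sum_i phi_i X_{t-i} + eps_t, the
one-step-ahead conditional mean is
  E[X_{t+1} | X_t, ...] = c + sum_i phi_i X_{t+1-i}.
Substitute known values:
  E[X_{t+1} | ...] = (-0.428) * (5) + (0.422) * (-2)
                   = -2.9840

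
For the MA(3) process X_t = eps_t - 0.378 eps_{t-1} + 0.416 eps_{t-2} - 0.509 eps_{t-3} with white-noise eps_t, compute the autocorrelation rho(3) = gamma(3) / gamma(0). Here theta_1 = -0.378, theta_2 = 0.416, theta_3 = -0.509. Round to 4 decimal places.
\rho(3) = -0.3232

For an MA(q) process with theta_0 = 1, the autocovariance is
  gamma(k) = sigma^2 * sum_{i=0..q-k} theta_i * theta_{i+k},
and rho(k) = gamma(k) / gamma(0). Sigma^2 cancels.
  numerator   = (1)*(-0.509) = -0.509.
  denominator = (1)^2 + (-0.378)^2 + (0.416)^2 + (-0.509)^2 = 1.575021.
  rho(3) = -0.509 / 1.575021 = -0.3232.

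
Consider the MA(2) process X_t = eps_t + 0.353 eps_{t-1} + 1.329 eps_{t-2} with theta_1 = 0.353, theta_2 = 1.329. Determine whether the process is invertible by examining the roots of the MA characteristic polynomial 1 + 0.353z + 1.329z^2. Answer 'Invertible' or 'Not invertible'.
\text{Not invertible}

The MA(q) characteristic polynomial is P(z) = 1 + 0.353z + 1.329z^2.
Invertibility requires all roots to lie outside the unit circle, i.e. |z| > 1 for every root.
Set 1 + (0.353) z + (1.329) z^2 = 0, i.e. a z^2 + b z + c = 0 with a = 1.329, b = 0.353, c = 1.
Discriminant D = b^2 - 4ac = (0.353)^2 - 4*(1.329)*1 = 0.124609 - (5.316) = -5.191391.
D < 0, so the roots are the complex-conjugate pair z = (-b +/- i sqrt(-D)) / (2a) = -0.1328 +/- 0.8572i.
For a conjugate pair |z|^2 = z * conj(z) = (product of roots) = c/a = 1/(1.329) = 0.752445, so |z| = sqrt(0.752445) = 0.8674 for both roots.
Moduli of all roots: 0.8674, 0.8674.
All moduli strictly greater than 1? No.
Verdict: Not invertible.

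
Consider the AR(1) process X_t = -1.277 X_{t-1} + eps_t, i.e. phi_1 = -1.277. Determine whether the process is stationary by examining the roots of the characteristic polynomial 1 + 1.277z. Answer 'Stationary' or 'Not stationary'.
\text{Not stationary}

The AR(p) characteristic polynomial is P(z) = 1 + 1.277z.
Stationarity requires all roots to lie outside the unit circle, i.e. |z| > 1 for every root.
This is linear in z: 1 + (1.277) z = 0  =>  z = -1/(1.277) = -0.783085,  |z| = 0.783085.
Moduli of all roots: 0.7831.
All moduli strictly greater than 1? No.
Verdict: Not stationary.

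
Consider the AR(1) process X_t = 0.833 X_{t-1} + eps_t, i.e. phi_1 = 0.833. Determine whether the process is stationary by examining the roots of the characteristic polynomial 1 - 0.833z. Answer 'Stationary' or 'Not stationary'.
\text{Stationary}

The AR(p) characteristic polynomial is P(z) = 1 - 0.833z.
Stationarity requires all roots to lie outside the unit circle, i.e. |z| > 1 for every root.
This is linear in z: 1 + (-0.833) z = 0  =>  z = -1/(-0.833) = 1.20048,  |z| = 1.20048.
Moduli of all roots: 1.2005.
All moduli strictly greater than 1? Yes.
Verdict: Stationary.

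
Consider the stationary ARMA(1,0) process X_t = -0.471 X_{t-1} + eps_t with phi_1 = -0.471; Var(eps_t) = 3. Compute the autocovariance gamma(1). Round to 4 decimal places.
\gamma(1) = -1.8158

Multiply the model equation by X_{t-k} and take expectations. With theta_0 = psi_0 = 1 and psi_j the MA(infinity) weights, this gives
  gamma(k) - sum_i phi_i gamma(k-i) = c_k,
  c_k = sigma^2 * sum_{j=k..q} theta_j psi_{j-k}   (c_k = 0 for k > q),
using gamma(-m) = gamma(m).
Pure AR (q = 0): c_0 = sigma^2 = 3, c_k = 0 for k >= 1.
Equations for k = 0 and k = 1 (AR order 1):
  gamma(0) = phi_1 gamma(1) + c_0
  gamma(1) = phi_1 gamma(0) + c_1
Substituting the second into the first: gamma(0) (1 - phi_1^2) = c_0 + phi_1 c_1, so
  gamma(0) = c_0 / (1 - phi_1^2) = 3 / (1 - (-0.471)^2) = 3 / 0.778159 = 3.855253.
  gamma(1) = phi_1 gamma(0) = (-0.471)(3.855253) = -1.815824.
Therefore gamma(1) = -1.8158 (to 4 decimal places).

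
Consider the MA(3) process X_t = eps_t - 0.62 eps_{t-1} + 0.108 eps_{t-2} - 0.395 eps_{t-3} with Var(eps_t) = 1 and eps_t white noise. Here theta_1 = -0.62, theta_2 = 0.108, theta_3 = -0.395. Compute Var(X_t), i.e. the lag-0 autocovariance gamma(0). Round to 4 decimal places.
\gamma(0) = 1.5521

For an MA(q) process X_t = eps_t + sum_i theta_i eps_{t-i} with
Var(eps_t) = sigma^2, the variance is
  gamma(0) = sigma^2 * (1 + sum_i theta_i^2).
  sum_i theta_i^2 = (-0.62)^2 + (0.108)^2 + (-0.395)^2 = 0.3844 + 0.011664 + 0.156025 = 0.552089.
  gamma(0) = 1 * (1 + 0.552089) = 1 * 1.552089 = 1.552089, which rounds to 1.5521.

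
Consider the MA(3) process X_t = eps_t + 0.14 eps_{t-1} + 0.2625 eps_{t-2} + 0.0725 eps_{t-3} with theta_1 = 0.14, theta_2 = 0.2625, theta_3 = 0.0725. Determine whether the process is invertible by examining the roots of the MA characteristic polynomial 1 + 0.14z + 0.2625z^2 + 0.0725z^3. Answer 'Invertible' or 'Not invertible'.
\text{Invertible}

The MA(q) characteristic polynomial is P(z) = 1 + 0.14z + 0.2625z^2 + 0.0725z^3.
Invertibility requires all roots to lie outside the unit circle, i.e. |z| > 1 for every root.
Degree 3: look for a simple real root z0 first, then factor out (1 - z/z0) and solve the remaining quadratic.
Testing z0 = -4: P(-4) = 1 + (0.14)(-4) + (0.2625)(-4)^2 + (0.0725)(-4)^3
  = 1 + (-0.56) + (4.2) + (-4.64) = 0.  So z_0 = -4 is a root, |z_0| = 4.
Divide out the factor (1 + 0.25 z) = (1 - z/z0) (since 1/z0 = -0.25):
  P(z) = (1 + 0.25 z)(1 + (-0.11) z + (0.29) z^2)
  [check: z-coef -0.11 - (-0.25) = 0.14; z^2-coef 0.29 - (-0.25)(-0.11) = 0.2625; z^3-coef -(-0.25)(0.29) = 0.0725.]
Remaining roots from the quadratic factor 1 + (-0.11) z + (0.29) z^2:
  Set 1 + (-0.11) z + (0.29) z^2 = 0, i.e. a z^2 + b z + c = 0 with a = 0.29, b = -0.11, c = 1.
  Discriminant D = b^2 - 4ac = (-0.11)^2 - 4*(0.29)*1 = 0.0121 - (1.16) = -1.1479.
  D < 0, so the roots are the complex-conjugate pair z = (-b +/- i sqrt(-D)) / (2a) = 0.1897 +/- 1.8472i.
  For a conjugate pair |z|^2 = z * conj(z) = (product of roots) = c/a = 1/(0.29) = 3.448276, so |z| = sqrt(3.448276) = 1.857 for both roots.
Moduli of all roots: 4.0000, 1.8570, 1.8570.
All moduli strictly greater than 1? Yes.
Verdict: Invertible.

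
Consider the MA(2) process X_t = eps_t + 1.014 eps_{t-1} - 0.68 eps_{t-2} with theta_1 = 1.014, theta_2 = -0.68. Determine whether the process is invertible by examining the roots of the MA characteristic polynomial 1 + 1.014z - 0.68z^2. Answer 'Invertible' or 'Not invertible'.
\text{Not invertible}

The MA(q) characteristic polynomial is P(z) = 1 + 1.014z - 0.68z^2.
Invertibility requires all roots to lie outside the unit circle, i.e. |z| > 1 for every root.
Set 1 + (1.014) z + (-0.68) z^2 = 0, i.e. a z^2 + b z + c = 0 with a = -0.68, b = 1.014, c = 1.
Discriminant D = b^2 - 4ac = (1.014)^2 - 4*(-0.68)*1 = 1.028196 - (-2.72) = 3.748196.
D >= 0, so the roots are real: z = (-b +/- sqrt(D)) / (2a) = (-1.014 +/- 1.936026) / (-1.36).
  z_1 = (-1.014 + 1.936026) / (-1.36) = -0.678,   |z_1| = 0.678.
  z_2 = (-1.014 - 1.936026) / (-1.36) = 2.1691,   |z_2| = 2.1691.
Moduli of all roots: 0.6780, 2.1691.
All moduli strictly greater than 1? No.
Verdict: Not invertible.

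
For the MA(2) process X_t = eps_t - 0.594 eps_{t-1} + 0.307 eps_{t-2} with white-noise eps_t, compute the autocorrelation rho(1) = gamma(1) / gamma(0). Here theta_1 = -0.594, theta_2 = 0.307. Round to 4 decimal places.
\rho(1) = -0.5365

For an MA(q) process with theta_0 = 1, the autocovariance is
  gamma(k) = sigma^2 * sum_{i=0..q-k} theta_i * theta_{i+k},
and rho(k) = gamma(k) / gamma(0). Sigma^2 cancels.
  numerator   = (1)*(-0.594) + (-0.594)*(0.307) = -0.776358.
  denominator = (1)^2 + (-0.594)^2 + (0.307)^2 = 1.447085.
  rho(1) = -0.776358 / 1.447085 = -0.5365.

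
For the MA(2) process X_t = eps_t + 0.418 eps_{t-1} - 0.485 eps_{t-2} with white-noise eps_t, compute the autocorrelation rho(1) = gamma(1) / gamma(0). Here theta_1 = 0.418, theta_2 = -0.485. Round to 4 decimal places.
\rho(1) = 0.1527

For an MA(q) process with theta_0 = 1, the autocovariance is
  gamma(k) = sigma^2 * sum_{i=0..q-k} theta_i * theta_{i+k},
and rho(k) = gamma(k) / gamma(0). Sigma^2 cancels.
  numerator   = (1)*(0.418) + (0.418)*(-0.485) = 0.21527.
  denominator = (1)^2 + (0.418)^2 + (-0.485)^2 = 1.409949.
  rho(1) = 0.21527 / 1.409949 = 0.1527.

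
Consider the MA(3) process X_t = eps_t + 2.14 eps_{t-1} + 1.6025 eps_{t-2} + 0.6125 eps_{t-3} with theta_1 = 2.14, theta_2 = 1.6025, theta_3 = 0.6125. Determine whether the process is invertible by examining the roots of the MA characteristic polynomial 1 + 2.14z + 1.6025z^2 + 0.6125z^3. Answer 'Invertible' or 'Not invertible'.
\text{Not invertible}

The MA(q) characteristic polynomial is P(z) = 1 + 2.14z + 1.6025z^2 + 0.6125z^3.
Invertibility requires all roots to lie outside the unit circle, i.e. |z| > 1 for every root.
Degree 3: look for a simple real root z0 first, then factor out (1 - z/z0) and solve the remaining quadratic.
Testing z0 = -0.8: P(-0.8) = 1 + (2.14)(-0.8) + (1.6025)(-0.8)^2 + (0.6125)(-0.8)^3
  = 1 + (-1.712) + (1.0256) + (-0.3136) = 0.  So z_0 = -0.8 is a root, |z_0| = 0.8.
Divide out the factor (1 + 1.25 z) = (1 - z/z0) (since 1/z0 = -1.25):
  P(z) = (1 + 1.25 z)(1 + (0.89) z + (0.49) z^2)
  [check: z-coef 0.89 - (-1.25) = 2.14; z^2-coef 0.49 - (-1.25)(0.89) = 1.6025; z^3-coef -(-1.25)(0.49) = 0.6125.]
Remaining roots from the quadratic factor 1 + (0.89) z + (0.49) z^2:
  Set 1 + (0.89) z + (0.49) z^2 = 0, i.e. a z^2 + b z + c = 0 with a = 0.49, b = 0.89, c = 1.
  Discriminant D = b^2 - 4ac = (0.89)^2 - 4*(0.49)*1 = 0.7921 - (1.96) = -1.1679.
  D < 0, so the roots are the complex-conjugate pair z = (-b +/- i sqrt(-D)) / (2a) = -0.9082 +/- 1.1027i.
  For a conjugate pair |z|^2 = z * conj(z) = (product of roots) = c/a = 1/(0.49) = 2.040816, so |z| = sqrt(2.040816) = 1.4286 for both roots.
Moduli of all roots: 0.8000, 1.4286, 1.4286.
All moduli strictly greater than 1? No.
Verdict: Not invertible.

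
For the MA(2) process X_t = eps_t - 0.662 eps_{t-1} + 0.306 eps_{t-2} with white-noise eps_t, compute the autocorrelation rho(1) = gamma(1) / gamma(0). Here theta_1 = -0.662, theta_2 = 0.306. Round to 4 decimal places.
\rho(1) = -0.5644

For an MA(q) process with theta_0 = 1, the autocovariance is
  gamma(k) = sigma^2 * sum_{i=0..q-k} theta_i * theta_{i+k},
and rho(k) = gamma(k) / gamma(0). Sigma^2 cancels.
  numerator   = (1)*(-0.662) + (-0.662)*(0.306) = -0.864572.
  denominator = (1)^2 + (-0.662)^2 + (0.306)^2 = 1.53188.
  rho(1) = -0.864572 / 1.53188 = -0.5644.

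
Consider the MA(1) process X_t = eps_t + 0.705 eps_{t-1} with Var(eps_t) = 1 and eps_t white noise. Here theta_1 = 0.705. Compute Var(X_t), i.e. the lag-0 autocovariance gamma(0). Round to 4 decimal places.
\gamma(0) = 1.4970

For an MA(q) process X_t = eps_t + sum_i theta_i eps_{t-i} with
Var(eps_t) = sigma^2, the variance is
  gamma(0) = sigma^2 * (1 + sum_i theta_i^2).
  sum_i theta_i^2 = (0.705)^2 = 0.497025.
  gamma(0) = 1 * (1 + 0.497025) = 1 * 1.497025 = 1.497025, which rounds to 1.4970.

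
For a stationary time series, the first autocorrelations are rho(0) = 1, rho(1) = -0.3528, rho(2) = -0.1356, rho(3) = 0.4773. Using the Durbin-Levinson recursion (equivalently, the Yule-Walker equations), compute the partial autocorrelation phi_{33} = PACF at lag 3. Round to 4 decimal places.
\phi_{33} = 0.3889

The PACF at lag k is phi_{kk}, the last component of the solution
to the Yule-Walker system G_k phi = r_k where
  (G_k)_{ij} = rho(|i - j|), (r_k)_i = rho(i), i,j = 1..k.
Equivalently, Durbin-Levinson gives phi_{kk} iteratively:
  phi_{11} = rho(1)
  phi_{kk} = [rho(k) - sum_{j=1..k-1} phi_{k-1,j} rho(k-j)]
            / [1 - sum_{j=1..k-1} phi_{k-1,j} rho(j)],
  phi_{k,j} = phi_{k-1,j} - phi_{kk} phi_{k-1,k-j},  j = 1..k-1.
Step k = 1:
  phi_11 = rho(1) = -0.3528.
Step k = 2:
  phi_22 = [rho(2) - phi_11 rho(1)] / [1 - phi_11 rho(1)] = [-0.1356 - (-0.3528)(-0.3528)] / [1 - (-0.3528)(-0.3528)]
         = -0.26006784 / 0.87553216 = -0.29704.
  Update: phi_21 = phi_11 - phi_22 phi_11 = -0.3528 - (-0.29704)(-0.3528) = -0.457596.
Step k = 3:
  phi_33 = [rho(3) - phi_21 rho(2) - phi_22 rho(1)] / [1 - phi_21 rho(1) - phi_22 rho(2)]
    numerator   = 0.4773 - (-0.457596)(-0.1356) - (-0.29704)(-0.3528) = 0.31045442
    denominator = 1 - (-0.457596)(-0.3528) - (-0.29704)(-0.1356) = 0.79828168
  phi_33 = 0.31045442 / 0.79828168 = 0.3889.
Therefore phi_{33} = 0.3889.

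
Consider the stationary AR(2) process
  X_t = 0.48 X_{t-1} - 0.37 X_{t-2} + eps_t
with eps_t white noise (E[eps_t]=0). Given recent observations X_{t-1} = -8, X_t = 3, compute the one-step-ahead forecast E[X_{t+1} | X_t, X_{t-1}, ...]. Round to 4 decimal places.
E[X_{t+1} \mid \mathcal F_t] = 4.4000

For an AR(p) model X_t = c + sum_i phi_i X_{t-i} + eps_t, the
one-step-ahead conditional mean is
  E[X_{t+1} | X_t, ...] = c + sum_i phi_i X_{t+1-i}.
Substitute known values:
  E[X_{t+1} | ...] = (0.48) * (3) + (-0.37) * (-8)
                   = 4.4000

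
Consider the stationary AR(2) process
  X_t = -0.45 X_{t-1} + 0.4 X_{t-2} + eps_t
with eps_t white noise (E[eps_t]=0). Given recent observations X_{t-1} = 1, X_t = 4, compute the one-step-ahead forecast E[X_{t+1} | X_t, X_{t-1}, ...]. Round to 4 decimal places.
E[X_{t+1} \mid \mathcal F_t] = -1.4000

For an AR(p) model X_t = c + sum_i phi_i X_{t-i} + eps_t, the
one-step-ahead conditional mean is
  E[X_{t+1} | X_t, ...] = c + sum_i phi_i X_{t+1-i}.
Substitute known values:
  E[X_{t+1} | ...] = (-0.45) * (4) + (0.4) * (1)
                   = -1.4000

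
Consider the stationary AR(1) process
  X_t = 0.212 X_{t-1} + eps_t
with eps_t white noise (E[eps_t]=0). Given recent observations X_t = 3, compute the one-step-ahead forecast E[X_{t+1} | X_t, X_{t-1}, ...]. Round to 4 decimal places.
E[X_{t+1} \mid \mathcal F_t] = 0.6360

For an AR(p) model X_t = c + sum_i phi_i X_{t-i} + eps_t, the
one-step-ahead conditional mean is
  E[X_{t+1} | X_t, ...] = c + sum_i phi_i X_{t+1-i}.
Substitute known values:
  E[X_{t+1} | ...] = (0.212) * (3)
                   = 0.6360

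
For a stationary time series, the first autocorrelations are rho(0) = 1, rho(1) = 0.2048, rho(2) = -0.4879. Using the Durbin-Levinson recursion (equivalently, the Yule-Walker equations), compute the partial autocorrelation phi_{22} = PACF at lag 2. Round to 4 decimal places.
\phi_{22} = -0.5530

The PACF at lag k is phi_{kk}, the last component of the solution
to the Yule-Walker system G_k phi = r_k where
  (G_k)_{ij} = rho(|i - j|), (r_k)_i = rho(i), i,j = 1..k.
Equivalently, Durbin-Levinson gives phi_{kk} iteratively:
  phi_{11} = rho(1)
  phi_{kk} = [rho(k) - sum_{j=1..k-1} phi_{k-1,j} rho(k-j)]
            / [1 - sum_{j=1..k-1} phi_{k-1,j} rho(j)],
  phi_{k,j} = phi_{k-1,j} - phi_{kk} phi_{k-1,k-j},  j = 1..k-1.
Step k = 1:
  phi_11 = rho(1) = 0.2048.
Step k = 2:
  phi_22 = [rho(2) - phi_11 rho(1)] / [1 - phi_11 rho(1)] = [-0.4879 - (0.2048)(0.2048)] / [1 - (0.2048)(0.2048)]
         = -0.52984304 / 0.95805696 = -0.553.
Therefore phi_{22} = -0.5530.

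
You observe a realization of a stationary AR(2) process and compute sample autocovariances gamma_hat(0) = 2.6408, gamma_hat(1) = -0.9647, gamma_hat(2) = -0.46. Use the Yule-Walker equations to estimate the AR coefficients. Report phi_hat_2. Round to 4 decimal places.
\hat\phi_{2} = -0.3550

The Yule-Walker equations for an AR(p) process read, in matrix form,
  Gamma_p phi = r_p,   with   (Gamma_p)_{ij} = gamma(|i - j|),
                       (r_p)_i = gamma(i),   i,j = 1..p.
Substitute the sample gammas (Toeplitz matrix and right-hand side of size 2):
  Gamma_p = [[2.6408, -0.9647], [-0.9647, 2.6408]]
  r_p     = [-0.9647, -0.46]
Written out:
  2.6408 phi_1 - 0.9647 phi_2 = -0.9647
  -0.9647 phi_1 + 2.6408 phi_2 = -0.46
Solve by Cramer's rule:
  det = gamma(0)^2 - gamma(1)^2 = (2.6408)^2 - (-0.9647)^2 = 6.97382464 - 0.93064609 = 6.04317855
  phi_hat_1 = [gamma(1) gamma(0) - gamma(1) gamma(2)] / det = [(-0.9647)(2.6408) - (-0.9647)(-0.46)] / 6.04317855 = -2.99134176 / 6.04317855 = -0.495
  phi_hat_2 = [gamma(0) gamma(2) - gamma(1)^2] / det = [(2.6408)(-0.46) - (-0.9647)^2] / 6.04317855 = -2.14541409 / 6.04317855 = -0.355
So phi_hat = [-0.4950, -0.3550].
Therefore phi_hat_2 = -0.3550.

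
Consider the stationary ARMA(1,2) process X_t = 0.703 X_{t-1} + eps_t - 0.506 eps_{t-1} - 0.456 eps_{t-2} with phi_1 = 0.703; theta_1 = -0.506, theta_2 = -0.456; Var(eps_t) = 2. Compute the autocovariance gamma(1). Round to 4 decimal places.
\gamma(1) = 0.5491

Multiply the model equation by X_{t-k} and take expectations. With theta_0 = psi_0 = 1 and psi_j the MA(infinity) weights, this gives
  gamma(k) - sum_i phi_i gamma(k-i) = c_k,
  c_k = sigma^2 * sum_{j=k..q} theta_j psi_{j-k}   (c_k = 0 for k > q),
using gamma(-m) = gamma(m).
psi-weights needed (psi_j = theta_j + sum_i phi_i psi_{j-i}):
  psi_1 = theta_1 + phi_1 = -0.506 + (0.703) = 0.197
  psi_2 = theta_2 + phi_1 psi_1 = -0.456 + (0.703)(0.197) = -0.317509
Right-hand sides:
  c_0 = sigma^2 (1 + theta_1 psi_1 + theta_2 psi_2) = 2 * (1 + (-0.506)(0.197) + (-0.456)(-0.317509)) = 2 * 1.045102 = 2.090204
  c_1 = sigma^2 (theta_1 + theta_2 psi_1) = 2 * (-0.506 + (-0.456)(0.197)) = -1.191664
  c_2 = sigma^2 theta_2 = 2 * (-0.456) = -0.912
Equations for k = 0 and k = 1 (AR order 1):
  gamma(0) = phi_1 gamma(1) + c_0
  gamma(1) = phi_1 gamma(0) + c_1
Substituting the second into the first: gamma(0) (1 - phi_1^2) = c_0 + phi_1 c_1, so
  gamma(0) = (c_0 + phi_1 c_1) / (1 - phi_1^2) = (2.090204 + (0.703)(-1.191664)) / (1 - (0.703)^2) = 1.252464 / 0.505791 = 2.476249.
  gamma(1) = phi_1 gamma(0) + c_1 = (0.703)(2.476249) + (-1.191664) = 0.549139.
Therefore gamma(1) = 0.5491 (to 4 decimal places).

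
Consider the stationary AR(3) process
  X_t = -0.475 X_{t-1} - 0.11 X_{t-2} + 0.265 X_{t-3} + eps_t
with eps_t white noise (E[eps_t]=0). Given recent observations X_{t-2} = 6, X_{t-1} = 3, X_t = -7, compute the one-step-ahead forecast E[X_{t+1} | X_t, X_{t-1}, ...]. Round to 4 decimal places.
E[X_{t+1} \mid \mathcal F_t] = 4.5850

For an AR(p) model X_t = c + sum_i phi_i X_{t-i} + eps_t, the
one-step-ahead conditional mean is
  E[X_{t+1} | X_t, ...] = c + sum_i phi_i X_{t+1-i}.
Substitute known values:
  E[X_{t+1} | ...] = (-0.475) * (-7) + (-0.11) * (3) + (0.265) * (6)
                   = 4.5850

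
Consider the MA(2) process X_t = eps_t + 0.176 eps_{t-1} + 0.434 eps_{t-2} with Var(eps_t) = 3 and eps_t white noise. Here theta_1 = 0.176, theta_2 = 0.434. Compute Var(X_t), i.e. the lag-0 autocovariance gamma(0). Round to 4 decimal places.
\gamma(0) = 3.6580

For an MA(q) process X_t = eps_t + sum_i theta_i eps_{t-i} with
Var(eps_t) = sigma^2, the variance is
  gamma(0) = sigma^2 * (1 + sum_i theta_i^2).
  sum_i theta_i^2 = (0.176)^2 + (0.434)^2 = 0.030976 + 0.188356 = 0.219332.
  gamma(0) = 3 * (1 + 0.219332) = 3 * 1.219332 = 3.657996, which rounds to 3.6580.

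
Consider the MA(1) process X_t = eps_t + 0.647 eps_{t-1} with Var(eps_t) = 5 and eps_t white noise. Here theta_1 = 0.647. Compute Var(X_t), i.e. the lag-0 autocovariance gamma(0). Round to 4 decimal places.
\gamma(0) = 7.0930

For an MA(q) process X_t = eps_t + sum_i theta_i eps_{t-i} with
Var(eps_t) = sigma^2, the variance is
  gamma(0) = sigma^2 * (1 + sum_i theta_i^2).
  sum_i theta_i^2 = (0.647)^2 = 0.418609.
  gamma(0) = 5 * (1 + 0.418609) = 5 * 1.418609 = 7.093045, which rounds to 7.0930.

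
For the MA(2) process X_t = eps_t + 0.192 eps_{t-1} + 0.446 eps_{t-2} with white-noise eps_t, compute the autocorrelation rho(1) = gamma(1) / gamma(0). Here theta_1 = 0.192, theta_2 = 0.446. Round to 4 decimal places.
\rho(1) = 0.2247

For an MA(q) process with theta_0 = 1, the autocovariance is
  gamma(k) = sigma^2 * sum_{i=0..q-k} theta_i * theta_{i+k},
and rho(k) = gamma(k) / gamma(0). Sigma^2 cancels.
  numerator   = (1)*(0.192) + (0.192)*(0.446) = 0.277632.
  denominator = (1)^2 + (0.192)^2 + (0.446)^2 = 1.23578.
  rho(1) = 0.277632 / 1.23578 = 0.2247.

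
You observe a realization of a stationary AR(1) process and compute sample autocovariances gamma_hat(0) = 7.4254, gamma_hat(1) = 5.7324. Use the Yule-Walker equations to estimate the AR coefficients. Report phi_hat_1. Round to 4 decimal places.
\hat\phi_{1} = 0.7720

The Yule-Walker equations for an AR(p) process read, in matrix form,
  Gamma_p phi = r_p,   with   (Gamma_p)_{ij} = gamma(|i - j|),
                       (r_p)_i = gamma(i),   i,j = 1..p.
Substitute the sample gammas (Toeplitz matrix and right-hand side of size 1):
  Gamma_p = [[7.4254]]
  r_p     = [5.7324]
With p = 1 this is the single equation gamma(0) phi_1 = gamma(1):
  phi_hat_1 = gamma(1) / gamma(0) = 5.7324 / 7.4254 = 0.7720.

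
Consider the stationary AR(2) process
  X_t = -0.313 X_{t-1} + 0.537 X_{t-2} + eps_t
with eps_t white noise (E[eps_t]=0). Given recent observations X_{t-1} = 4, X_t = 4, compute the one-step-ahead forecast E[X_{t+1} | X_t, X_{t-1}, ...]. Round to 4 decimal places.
E[X_{t+1} \mid \mathcal F_t] = 0.8960

For an AR(p) model X_t = c + sum_i phi_i X_{t-i} + eps_t, the
one-step-ahead conditional mean is
  E[X_{t+1} | X_t, ...] = c + sum_i phi_i X_{t+1-i}.
Substitute known values:
  E[X_{t+1} | ...] = (-0.313) * (4) + (0.537) * (4)
                   = 0.8960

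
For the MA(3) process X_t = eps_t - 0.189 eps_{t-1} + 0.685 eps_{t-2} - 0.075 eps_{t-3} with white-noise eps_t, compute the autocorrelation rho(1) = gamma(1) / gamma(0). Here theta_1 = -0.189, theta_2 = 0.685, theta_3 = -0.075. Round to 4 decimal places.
\rho(1) = -0.2448

For an MA(q) process with theta_0 = 1, the autocovariance is
  gamma(k) = sigma^2 * sum_{i=0..q-k} theta_i * theta_{i+k},
and rho(k) = gamma(k) / gamma(0). Sigma^2 cancels.
  numerator   = (1)*(-0.189) + (-0.189)*(0.685) + (0.685)*(-0.075) = -0.36984.
  denominator = (1)^2 + (-0.189)^2 + (0.685)^2 + (-0.075)^2 = 1.510571.
  rho(1) = -0.36984 / 1.510571 = -0.2448.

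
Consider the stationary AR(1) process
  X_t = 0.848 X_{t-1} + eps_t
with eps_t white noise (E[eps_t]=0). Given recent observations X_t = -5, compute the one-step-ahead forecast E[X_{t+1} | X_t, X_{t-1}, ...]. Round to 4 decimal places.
E[X_{t+1} \mid \mathcal F_t] = -4.2400

For an AR(p) model X_t = c + sum_i phi_i X_{t-i} + eps_t, the
one-step-ahead conditional mean is
  E[X_{t+1} | X_t, ...] = c + sum_i phi_i X_{t+1-i}.
Substitute known values:
  E[X_{t+1} | ...] = (0.848) * (-5)
                   = -4.2400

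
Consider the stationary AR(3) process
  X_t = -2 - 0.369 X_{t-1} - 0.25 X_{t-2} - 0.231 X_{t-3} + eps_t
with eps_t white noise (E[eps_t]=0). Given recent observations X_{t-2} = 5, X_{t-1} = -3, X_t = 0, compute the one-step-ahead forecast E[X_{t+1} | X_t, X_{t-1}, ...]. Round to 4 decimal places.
E[X_{t+1} \mid \mathcal F_t] = -2.4050

For an AR(p) model X_t = c + sum_i phi_i X_{t-i} + eps_t, the
one-step-ahead conditional mean is
  E[X_{t+1} | X_t, ...] = c + sum_i phi_i X_{t+1-i}.
Substitute known values:
  E[X_{t+1} | ...] = -2 + (-0.369) * (0) + (-0.25) * (-3) + (-0.231) * (5)
                   = -2.4050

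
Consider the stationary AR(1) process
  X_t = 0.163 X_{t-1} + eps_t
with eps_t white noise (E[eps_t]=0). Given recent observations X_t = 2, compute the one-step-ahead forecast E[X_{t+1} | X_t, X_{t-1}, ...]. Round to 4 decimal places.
E[X_{t+1} \mid \mathcal F_t] = 0.3260

For an AR(p) model X_t = c + sum_i phi_i X_{t-i} + eps_t, the
one-step-ahead conditional mean is
  E[X_{t+1} | X_t, ...] = c + sum_i phi_i X_{t+1-i}.
Substitute known values:
  E[X_{t+1} | ...] = (0.163) * (2)
                   = 0.3260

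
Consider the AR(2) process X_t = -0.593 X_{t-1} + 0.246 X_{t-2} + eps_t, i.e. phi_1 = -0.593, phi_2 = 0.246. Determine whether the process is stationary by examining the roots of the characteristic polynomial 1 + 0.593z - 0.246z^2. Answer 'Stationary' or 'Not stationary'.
\text{Stationary}

The AR(p) characteristic polynomial is P(z) = 1 + 0.593z - 0.246z^2.
Stationarity requires all roots to lie outside the unit circle, i.e. |z| > 1 for every root.
Set 1 + (0.593) z + (-0.246) z^2 = 0, i.e. a z^2 + b z + c = 0 with a = -0.246, b = 0.593, c = 1.
Discriminant D = b^2 - 4ac = (0.593)^2 - 4*(-0.246)*1 = 0.351649 - (-0.984) = 1.335649.
D >= 0, so the roots are real: z = (-b +/- sqrt(D)) / (2a) = (-0.593 +/- 1.155703) / (-0.492).
  z_1 = (-0.593 + 1.155703) / (-0.492) = -1.1437,   |z_1| = 1.1437.
  z_2 = (-0.593 - 1.155703) / (-0.492) = 3.5543,   |z_2| = 3.5543.
Moduli of all roots: 1.1437, 3.5543.
All moduli strictly greater than 1? Yes.
Verdict: Stationary.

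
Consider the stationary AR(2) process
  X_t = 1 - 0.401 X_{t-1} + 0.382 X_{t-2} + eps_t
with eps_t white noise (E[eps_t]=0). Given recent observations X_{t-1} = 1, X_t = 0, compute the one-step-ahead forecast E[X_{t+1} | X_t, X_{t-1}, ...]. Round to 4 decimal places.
E[X_{t+1} \mid \mathcal F_t] = 1.3820

For an AR(p) model X_t = c + sum_i phi_i X_{t-i} + eps_t, the
one-step-ahead conditional mean is
  E[X_{t+1} | X_t, ...] = c + sum_i phi_i X_{t+1-i}.
Substitute known values:
  E[X_{t+1} | ...] = 1 + (-0.401) * (0) + (0.382) * (1)
                   = 1.3820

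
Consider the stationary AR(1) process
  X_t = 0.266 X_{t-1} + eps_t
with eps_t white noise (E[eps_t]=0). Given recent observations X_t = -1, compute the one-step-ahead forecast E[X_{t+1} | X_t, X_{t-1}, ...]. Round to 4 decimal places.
E[X_{t+1} \mid \mathcal F_t] = -0.2660

For an AR(p) model X_t = c + sum_i phi_i X_{t-i} + eps_t, the
one-step-ahead conditional mean is
  E[X_{t+1} | X_t, ...] = c + sum_i phi_i X_{t+1-i}.
Substitute known values:
  E[X_{t+1} | ...] = (0.266) * (-1)
                   = -0.2660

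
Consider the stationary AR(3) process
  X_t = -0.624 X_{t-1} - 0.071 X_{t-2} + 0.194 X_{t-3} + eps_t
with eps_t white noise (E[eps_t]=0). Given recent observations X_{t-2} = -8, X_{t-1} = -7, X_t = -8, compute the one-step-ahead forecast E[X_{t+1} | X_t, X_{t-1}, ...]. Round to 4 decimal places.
E[X_{t+1} \mid \mathcal F_t] = 3.9370

For an AR(p) model X_t = c + sum_i phi_i X_{t-i} + eps_t, the
one-step-ahead conditional mean is
  E[X_{t+1} | X_t, ...] = c + sum_i phi_i X_{t+1-i}.
Substitute known values:
  E[X_{t+1} | ...] = (-0.624) * (-8) + (-0.071) * (-7) + (0.194) * (-8)
                   = 3.9370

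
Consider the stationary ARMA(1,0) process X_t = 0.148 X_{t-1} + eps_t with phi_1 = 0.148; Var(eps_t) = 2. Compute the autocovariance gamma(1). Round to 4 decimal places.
\gamma(1) = 0.3026

Multiply the model equation by X_{t-k} and take expectations. With theta_0 = psi_0 = 1 and psi_j the MA(infinity) weights, this gives
  gamma(k) - sum_i phi_i gamma(k-i) = c_k,
  c_k = sigma^2 * sum_{j=k..q} theta_j psi_{j-k}   (c_k = 0 for k > q),
using gamma(-m) = gamma(m).
Pure AR (q = 0): c_0 = sigma^2 = 2, c_k = 0 for k >= 1.
Equations for k = 0 and k = 1 (AR order 1):
  gamma(0) = phi_1 gamma(1) + c_0
  gamma(1) = phi_1 gamma(0) + c_1
Substituting the second into the first: gamma(0) (1 - phi_1^2) = c_0 + phi_1 c_1, so
  gamma(0) = c_0 / (1 - phi_1^2) = 2 / (1 - (0.148)^2) = 2 / 0.978096 = 2.044789.
  gamma(1) = phi_1 gamma(0) = (0.148)(2.044789) = 0.302629.
Therefore gamma(1) = 0.3026 (to 4 decimal places).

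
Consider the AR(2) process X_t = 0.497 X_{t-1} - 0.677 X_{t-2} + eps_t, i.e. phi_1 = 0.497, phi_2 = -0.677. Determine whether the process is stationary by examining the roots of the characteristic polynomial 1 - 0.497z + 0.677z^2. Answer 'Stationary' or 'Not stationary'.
\text{Stationary}

The AR(p) characteristic polynomial is P(z) = 1 - 0.497z + 0.677z^2.
Stationarity requires all roots to lie outside the unit circle, i.e. |z| > 1 for every root.
Set 1 + (-0.497) z + (0.677) z^2 = 0, i.e. a z^2 + b z + c = 0 with a = 0.677, b = -0.497, c = 1.
Discriminant D = b^2 - 4ac = (-0.497)^2 - 4*(0.677)*1 = 0.247009 - (2.708) = -2.460991.
D < 0, so the roots are the complex-conjugate pair z = (-b +/- i sqrt(-D)) / (2a) = 0.3671 +/- 1.1586i.
For a conjugate pair |z|^2 = z * conj(z) = (product of roots) = c/a = 1/(0.677) = 1.477105, so |z| = sqrt(1.477105) = 1.2154 for both roots.
Moduli of all roots: 1.2154, 1.2154.
All moduli strictly greater than 1? Yes.
Verdict: Stationary.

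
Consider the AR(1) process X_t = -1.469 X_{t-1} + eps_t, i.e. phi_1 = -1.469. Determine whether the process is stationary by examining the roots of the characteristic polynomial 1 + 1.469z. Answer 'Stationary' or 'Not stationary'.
\text{Not stationary}

The AR(p) characteristic polynomial is P(z) = 1 + 1.469z.
Stationarity requires all roots to lie outside the unit circle, i.e. |z| > 1 for every root.
This is linear in z: 1 + (1.469) z = 0  =>  z = -1/(1.469) = -0.680735,  |z| = 0.680735.
Moduli of all roots: 0.6807.
All moduli strictly greater than 1? No.
Verdict: Not stationary.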